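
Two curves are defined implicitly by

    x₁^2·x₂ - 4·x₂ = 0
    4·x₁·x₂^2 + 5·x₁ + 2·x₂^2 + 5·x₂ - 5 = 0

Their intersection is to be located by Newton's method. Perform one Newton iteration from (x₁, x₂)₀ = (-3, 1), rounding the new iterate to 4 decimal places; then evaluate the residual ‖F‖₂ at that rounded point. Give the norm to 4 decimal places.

At (-3, 1): F = (5.0000, -25.0000).
Jacobian J = [[2·x₁·x₂, x₁^2 - 4], [4·x₂^2 + 5, 8·x₁·x₂ + 4·x₂ + 5]].
At the point, J = [[-6.0000, 5.0000], [9.0000, -15.0000]] (det J = 45.0000).
Solving J·Δ = −F gives Δ = (-1.1111, -2.3333).
Then the next iterate is (x₁, x₂)₁ = (-4.1111, -1.3333).
Re-evaluating at (-4.1111, -1.3333): F = (-17.201094, -57.899649), so ‖F‖₂ = 60.4007.

60.4007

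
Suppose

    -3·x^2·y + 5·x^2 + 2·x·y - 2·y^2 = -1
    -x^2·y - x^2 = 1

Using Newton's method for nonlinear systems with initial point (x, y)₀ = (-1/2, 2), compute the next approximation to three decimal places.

(0.027, 1.321)

At (-1/2, 2): F = (-9.250, -1.750).
Jacobian J = [[-6·x·y + 10·x + 2·y, -3·x^2 + 2·x - 4·y], [-2·x·y - 2·x, -x^2]].
At the point, J = [[5.000, -9.750], [3.000, -0.250]] (det J = 28.000).
Solving J·Δ = −F gives Δ = (0.527, -0.679).
Then the next iterate is (x, y)₁ = (0.027, 1.321).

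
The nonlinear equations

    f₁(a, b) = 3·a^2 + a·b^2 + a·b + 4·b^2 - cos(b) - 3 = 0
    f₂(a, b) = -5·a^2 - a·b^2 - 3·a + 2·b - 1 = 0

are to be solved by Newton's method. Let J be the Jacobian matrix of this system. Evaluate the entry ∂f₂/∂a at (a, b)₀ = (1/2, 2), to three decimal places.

∂f₂/∂a = -10·a - b^2 - 3.
At (1/2, 2) this is -12.000.

-12.000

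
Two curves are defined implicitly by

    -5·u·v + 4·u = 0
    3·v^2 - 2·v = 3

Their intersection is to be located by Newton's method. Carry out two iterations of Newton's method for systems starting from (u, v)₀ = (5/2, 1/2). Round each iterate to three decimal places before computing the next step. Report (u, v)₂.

(14.191, 2.204)

At (5/2, 1/2): F = (3.750, -3.250).
Jacobian J = [[-5·v + 4, -5·u], [0, 6·v - 2]].
At the point, J = [[1.500, -12.500], [0.000, 1.000]] (det J = 1.500).
Solving J·Δ = −F gives Δ = (24.583, 3.250).
Then the next iterate is (u, v)₁ = (27.083, 3.750).
Round to (27.083, 3.750) and repeat: F = (-399.47425, 31.68750), J = [[-14.750, -135.415], [0.000, 20.500]].
Δ = (-12.892, -1.546), so (u, v)₂ = (14.191, 2.204).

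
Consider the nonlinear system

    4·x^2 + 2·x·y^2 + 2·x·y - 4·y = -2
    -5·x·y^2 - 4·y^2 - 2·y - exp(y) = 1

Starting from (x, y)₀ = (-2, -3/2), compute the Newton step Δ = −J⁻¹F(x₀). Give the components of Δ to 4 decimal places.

At (-2, -3/2): F = (21.0000, 15.276870).
Jacobian J = [[8·x + 2·y^2 + 2·y, 4·x·y + 2·x - 4], [-5·y^2, -10·x·y - 8·y - exp(y) - 2]].
At the point, J = [[-14.5000, 4.0000], [-11.2500, -20.223130]] (det J = 338.235387).
Solving J·Δ = −F gives Δ = (1.4363, -0.0436).

(1.4363, -0.0436)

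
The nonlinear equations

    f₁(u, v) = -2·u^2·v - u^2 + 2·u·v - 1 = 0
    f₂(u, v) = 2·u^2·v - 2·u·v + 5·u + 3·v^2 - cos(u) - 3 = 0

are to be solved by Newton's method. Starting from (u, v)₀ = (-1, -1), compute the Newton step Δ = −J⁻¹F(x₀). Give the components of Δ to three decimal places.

At (-1, -1): F = (2.000, -9.54030).
Jacobian J = [[-4·u·v - 2·u + 2·v, -2·u^2 + 2·u], [4·u·v - 2·v + sin(u) + 5, 2·u^2 - 2·u + 6·v]].
At the point, J = [[-4.000, -4.000], [10.15853, -2.000]] (det J = 48.63412).
Solving J·Δ = −F gives Δ = (0.867, -0.367).

(0.867, -0.367)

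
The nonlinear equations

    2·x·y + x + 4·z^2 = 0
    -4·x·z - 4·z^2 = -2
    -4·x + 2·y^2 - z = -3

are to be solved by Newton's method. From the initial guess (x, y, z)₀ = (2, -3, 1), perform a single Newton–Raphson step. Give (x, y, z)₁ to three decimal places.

At (2, -3, 1): F = (-6.000, -10.000, 12.000).
Jacobian J = [[2·y + 1, 2·x, 8·z], [-4·z, 0, -4·x - 8·z], [-4, 4·y, -1]].
At the point, J = [[-5.000, 4.000, 8.000], [-4.000, 0.000, -16.000], [-4.000, -12.000, -1.000]] (det J = 1584.000).
Solving J·Δ = −F gives Δ = (-0.823, 1.309, -0.419).
Then the next iterate is (x, y, z)₁ = (1.177, -1.691, 0.581).

(1.177, -1.691, 0.581)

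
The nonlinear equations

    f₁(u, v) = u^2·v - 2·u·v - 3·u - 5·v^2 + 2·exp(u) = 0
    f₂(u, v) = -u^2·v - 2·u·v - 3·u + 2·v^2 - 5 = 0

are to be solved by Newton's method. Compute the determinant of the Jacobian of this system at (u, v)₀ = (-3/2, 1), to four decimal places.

J = [[2·u·v - 2·v + 2·exp(u) - 3, u^2 - 2·u - 10·v], [-2·u·v - 2·v - 3, -u^2 - 2·u + 4·v]].
At the point, J = [[-7.553740, -4.7500], [-2.0000, 4.7500]].
det J = -45.3803.

-45.3803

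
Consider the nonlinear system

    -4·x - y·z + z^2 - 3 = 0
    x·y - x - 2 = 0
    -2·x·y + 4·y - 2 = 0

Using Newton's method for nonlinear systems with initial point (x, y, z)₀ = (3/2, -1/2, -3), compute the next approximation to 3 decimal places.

(1.333, 2.167, -1.697)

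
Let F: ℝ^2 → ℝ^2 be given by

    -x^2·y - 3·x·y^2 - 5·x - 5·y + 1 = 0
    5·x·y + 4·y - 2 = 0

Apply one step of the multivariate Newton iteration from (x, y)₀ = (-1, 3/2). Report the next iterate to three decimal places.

At (-1, 3/2): F = (3.750, -3.500).
Jacobian J = [[-2·x·y - 3·y^2 - 5, -x^2 - 6·x·y - 5], [5·y, 5·x + 4]].
At the point, J = [[-8.750, 3.000], [7.500, -1.000]] (det J = -13.750).
Solving J·Δ = −F gives Δ = (0.491, 0.182).
Then the next iterate is (x, y)₁ = (-0.509, 1.682).

(-0.509, 1.682)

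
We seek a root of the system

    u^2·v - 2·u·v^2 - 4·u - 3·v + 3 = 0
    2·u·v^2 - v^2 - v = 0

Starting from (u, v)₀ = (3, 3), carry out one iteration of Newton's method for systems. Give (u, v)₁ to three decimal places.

(3.106, 1.486)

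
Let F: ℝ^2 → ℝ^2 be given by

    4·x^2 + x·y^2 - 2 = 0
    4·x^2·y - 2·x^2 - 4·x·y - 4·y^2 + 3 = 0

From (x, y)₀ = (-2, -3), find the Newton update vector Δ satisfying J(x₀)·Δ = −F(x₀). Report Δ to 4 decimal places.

(1.0104, 0.9227)

At (-2, -3): F = (-4.0000, -113.0000).
Jacobian J = [[8·x + y^2, 2·x·y], [8·x·y - 4·x - 4·y, 4·x^2 - 4·x - 8·y]].
At the point, J = [[-7.0000, 12.0000], [68.0000, 48.0000]] (det J = -1152.0000).
Solving J·Δ = −F gives Δ = (1.0104, 0.9227).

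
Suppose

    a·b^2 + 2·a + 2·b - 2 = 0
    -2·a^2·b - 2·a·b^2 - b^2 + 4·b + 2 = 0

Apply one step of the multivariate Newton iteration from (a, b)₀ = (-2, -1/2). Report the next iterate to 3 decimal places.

(-16.889, 9.750)

At (-2, -1/2): F = (-7.500, 4.750).
Jacobian J = [[b^2 + 2, 2·a·b + 2], [-4·a·b - 2·b^2, -2·a^2 - 4·a·b - 2·b + 4]].
At the point, J = [[2.250, 4.000], [-4.500, -7.000]] (det J = 2.250).
Solving J·Δ = −F gives Δ = (-14.889, 10.250).
Then the next iterate is (a, b)₁ = (-16.889, 9.750).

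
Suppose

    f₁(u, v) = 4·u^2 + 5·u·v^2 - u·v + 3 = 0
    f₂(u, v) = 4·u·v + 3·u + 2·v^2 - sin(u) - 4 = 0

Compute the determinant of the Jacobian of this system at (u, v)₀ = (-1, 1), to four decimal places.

J = [[8·u + 5·v^2 - v, 10·u·v - u], [4·v - cos(u) + 3, 4·u + 4·v]].
At the point, J = [[-4.0000, -9.0000], [6.459698, 0.0000]].
det J = 58.1373.

58.1373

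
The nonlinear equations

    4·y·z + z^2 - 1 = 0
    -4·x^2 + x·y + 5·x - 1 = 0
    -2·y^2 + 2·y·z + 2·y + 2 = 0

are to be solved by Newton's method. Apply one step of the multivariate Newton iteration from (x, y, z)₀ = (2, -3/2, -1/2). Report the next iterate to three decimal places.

At (2, -3/2, -1/2): F = (2.250, -10.000, -4.000).
Jacobian J = [[0, 4·z, 4·y + 2·z], [-8·x + y + 5, x, 0], [0, -4·y + 2·z + 2, 2·y]].
At the point, J = [[0.000, -2.000, -7.000], [-12.500, 2.000, 0.000], [0.000, 7.000, -3.000]] (det J = 687.500).
Solving J·Δ = −F gives Δ = (-0.699, 0.632, 0.141).
Then the next iterate is (x, y, z)₁ = (1.301, -0.868, -0.359).

(1.301, -0.868, -0.359)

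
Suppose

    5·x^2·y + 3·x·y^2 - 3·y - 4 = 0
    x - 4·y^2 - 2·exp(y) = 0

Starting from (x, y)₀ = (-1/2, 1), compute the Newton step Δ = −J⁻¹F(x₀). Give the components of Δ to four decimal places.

At (-1/2, 1): F = (-7.2500, -9.936564).
Jacobian J = [[10·x·y + 3·y^2, 5·x^2 + 6·x·y - 3], [1, -8·y - 2·exp(y)]].
At the point, J = [[-2.0000, -4.7500], [1.0000, -13.436564]] (det J = 31.623127).
Solving J·Δ = −F gives Δ = (-1.5880, -0.8577).

(-1.5880, -0.8577)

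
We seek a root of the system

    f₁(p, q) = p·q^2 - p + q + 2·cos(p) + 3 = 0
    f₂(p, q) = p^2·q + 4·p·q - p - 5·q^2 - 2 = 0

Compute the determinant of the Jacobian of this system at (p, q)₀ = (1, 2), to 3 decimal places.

J = [[q^2 - 2·sin(p) - 1, 2·p·q + 1], [2·p·q + 4·q - 1, p^2 + 4·p - 10·q]].
At the point, J = [[1.31706, 5.000], [11.000, -15.000]].
det J = -74.756.

-74.756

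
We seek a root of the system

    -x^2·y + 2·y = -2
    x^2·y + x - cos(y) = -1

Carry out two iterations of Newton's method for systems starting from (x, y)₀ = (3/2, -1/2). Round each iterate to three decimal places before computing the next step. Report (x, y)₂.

(-0.431, -1.018)

At (3/2, -1/2): F = (2.125, 0.49742).
Jacobian J = [[-2·x·y, -x^2 + 2], [2·x·y + 1, x^2 + sin(y)]].
At the point, J = [[1.500, -0.250], [-0.500, 1.77057]] (det J = 2.53086).
Solving J·Δ = −F gives Δ = (-1.536, -0.715).
Then the next iterate is (x, y)₁ = (-0.036, -1.215).
Round to (-0.036, -1.215) and repeat: F = (-0.42843, 0.61409), J = [[-0.08748, 1.99870], [1.08748, -0.93607]].
Δ = (-0.395, 0.197), so (x, y)₂ = (-0.431, -1.018).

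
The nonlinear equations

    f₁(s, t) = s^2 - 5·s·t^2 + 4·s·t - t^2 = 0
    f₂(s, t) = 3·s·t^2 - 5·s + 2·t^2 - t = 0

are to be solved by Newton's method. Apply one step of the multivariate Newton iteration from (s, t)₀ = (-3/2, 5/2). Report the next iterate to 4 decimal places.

(-4.0608, -0.8953)

At (-3/2, 5/2): F = (27.8750, -10.6250).
Jacobian J = [[2·s - 5·t^2 + 4·t, -10·s·t + 4·s - 2·t], [3·t^2 - 5, 6·s·t + 4·t - 1]].
At the point, J = [[-24.2500, 26.5000], [13.7500, -13.5000]] (det J = -37.0000).
Solving J·Δ = −F gives Δ = (-2.5608, -3.3953).
Then the next iterate is (s, t)₁ = (-4.0608, -0.8953).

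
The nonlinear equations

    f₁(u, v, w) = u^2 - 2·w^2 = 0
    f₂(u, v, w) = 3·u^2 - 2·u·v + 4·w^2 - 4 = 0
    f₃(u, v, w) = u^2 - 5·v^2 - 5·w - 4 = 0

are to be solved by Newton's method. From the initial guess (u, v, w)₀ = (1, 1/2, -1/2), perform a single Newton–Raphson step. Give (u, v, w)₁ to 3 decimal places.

At (1, 1/2, -1/2): F = (0.500, -1.000, -1.750).
Jacobian J = [[2·u, 0, -4·w], [6·u - 2·v, -2·u, 8·w], [2·u, -10·v, -5]].
At the point, J = [[2.000, 0.000, 2.000], [5.000, -2.000, -4.000], [2.000, -5.000, -5.000]] (det J = -62.000).
Solving J·Δ = −F gives Δ = (-0.032, -0.145, -0.218).
Then the next iterate is (u, v, w)₁ = (0.968, 0.355, -0.718).

(0.968, 0.355, -0.718)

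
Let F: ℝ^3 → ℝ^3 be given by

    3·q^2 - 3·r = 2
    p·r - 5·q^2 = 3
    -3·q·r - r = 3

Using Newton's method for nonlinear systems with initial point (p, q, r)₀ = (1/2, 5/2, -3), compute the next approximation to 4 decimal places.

(1.3105, 0.9938, -1.9478)

At (1/2, 5/2, -3): F = (25.7500, -35.7500, 22.5000).
Jacobian J = [[0, 6·q, -3], [r, -10·q, p], [0, -3·r, -3·q - 1]].
At the point, J = [[0.0000, 15.0000, -3.0000], [-3.0000, -25.0000, 0.5000], [0.0000, 9.0000, -8.5000]] (det J = -301.5000).
Solving J·Δ = −F gives Δ = (0.8105, -1.5062, 1.0522).
Then the next iterate is (p, q, r)₁ = (1.3105, 0.9938, -1.9478).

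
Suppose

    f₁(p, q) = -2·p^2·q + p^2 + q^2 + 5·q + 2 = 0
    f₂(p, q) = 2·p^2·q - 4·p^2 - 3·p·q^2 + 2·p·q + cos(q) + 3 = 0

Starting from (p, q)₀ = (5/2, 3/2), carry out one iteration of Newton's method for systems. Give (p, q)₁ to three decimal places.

(5.024, -4.276)

At (5/2, 3/2): F = (-0.750, -12.55426).
Jacobian J = [[-4·p·q + 2·p, -2·p^2 + 2·q + 5], [4·p·q - 8·p - 3·q^2 + 2·q, 2·p^2 - 6·p·q + 2·p - sin(q)]].
At the point, J = [[-10.000, -4.500], [-8.750, -5.99749]] (det J = 20.59995).
Solving J·Δ = −F gives Δ = (2.524, -5.776).
Then the next iterate is (p, q)₁ = (5.024, -4.276).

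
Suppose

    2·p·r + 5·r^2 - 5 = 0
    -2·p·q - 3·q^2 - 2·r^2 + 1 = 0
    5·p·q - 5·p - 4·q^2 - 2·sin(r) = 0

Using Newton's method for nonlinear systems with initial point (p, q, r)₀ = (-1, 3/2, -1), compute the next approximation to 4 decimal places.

(-0.9931, 0.9130, -0.8345)

At (-1, 3/2, -1): F = (2.0000, -4.7500, -9.817058).
Jacobian J = [[2·r, 0, 2·p + 10·r], [-2·q, -2·p - 6·q, -4·r], [5·q - 5, 5·p - 8·q, -2·cos(r)]].
At the point, J = [[-2.0000, 0.0000, -12.0000], [-3.0000, -7.0000, 4.0000], [2.5000, -17.0000, -1.080605]] (det J = -973.128465).
Solving J·Δ = −F gives Δ = (0.0069, -0.5870, 0.1655).
Then the next iterate is (p, q, r)₁ = (-0.9931, 0.9130, -0.8345).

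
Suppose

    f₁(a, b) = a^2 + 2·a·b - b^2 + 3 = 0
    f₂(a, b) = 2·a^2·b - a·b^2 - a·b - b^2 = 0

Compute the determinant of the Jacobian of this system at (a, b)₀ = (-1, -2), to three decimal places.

J = [[2·a + 2·b, 2·a - 2·b], [4·a·b - b^2 - b, 2·a^2 - 2·a·b - a - 2·b]].
At the point, J = [[-6.000, 2.000], [6.000, 3.000]].
det J = -30.000.

-30.000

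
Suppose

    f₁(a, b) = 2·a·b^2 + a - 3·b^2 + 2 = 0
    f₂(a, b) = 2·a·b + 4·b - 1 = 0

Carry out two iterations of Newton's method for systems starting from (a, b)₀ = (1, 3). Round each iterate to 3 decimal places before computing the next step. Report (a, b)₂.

(-0.672, 0.487)

At (1, 3): F = (-6.000, 17.000).
Jacobian J = [[2·b^2 + 1, 4·a·b - 6·b], [2·b, 2·a + 4]].
At the point, J = [[19.000, -6.000], [6.000, 6.000]] (det J = 150.000).
Solving J·Δ = −F gives Δ = (-0.440, -2.393).
Then the next iterate is (a, b)₁ = (0.560, 0.607).
Round to (0.560, 0.607) and repeat: F = (1.86732, 2.10784), J = [[1.73690, -2.28232], [1.214, 5.120]].
Δ = (-1.232, -0.120), so (a, b)₂ = (-0.672, 0.487).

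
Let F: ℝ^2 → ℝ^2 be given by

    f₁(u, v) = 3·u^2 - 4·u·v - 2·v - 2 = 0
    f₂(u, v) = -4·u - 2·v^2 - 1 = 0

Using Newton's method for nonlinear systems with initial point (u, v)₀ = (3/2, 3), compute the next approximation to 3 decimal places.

(-6.250, 3.500)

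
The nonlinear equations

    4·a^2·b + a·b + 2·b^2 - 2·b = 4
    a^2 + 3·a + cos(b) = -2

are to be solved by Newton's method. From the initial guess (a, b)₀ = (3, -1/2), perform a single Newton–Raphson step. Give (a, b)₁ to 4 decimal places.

(0.6907, -0.6962)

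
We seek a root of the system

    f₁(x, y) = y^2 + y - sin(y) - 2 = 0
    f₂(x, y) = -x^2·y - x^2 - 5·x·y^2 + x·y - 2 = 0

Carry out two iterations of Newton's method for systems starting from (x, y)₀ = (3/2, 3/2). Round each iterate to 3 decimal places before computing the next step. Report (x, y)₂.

(-0.149, 1.292)

At (3/2, 3/2): F = (0.75251, -22.250).
Jacobian J = [[0, 2·y - cos(y) + 1], [-2·x·y - 2·x - 5·y^2 + y, -x^2 - 10·x·y + x]].
At the point, J = [[0.000, 3.92926], [-17.250, -23.250]] (det J = 67.77978).
Solving J·Δ = −F gives Δ = (-1.032, -0.192).
Then the next iterate is (x, y)₁ = (0.468, 1.308).
Round to (0.468, 1.308) and repeat: F = (0.05320, -5.89679), J = [[0.000, 3.35622], [-9.40661, -5.87246]].
Δ = (-0.617, -0.016), so (x, y)₂ = (-0.149, 1.292).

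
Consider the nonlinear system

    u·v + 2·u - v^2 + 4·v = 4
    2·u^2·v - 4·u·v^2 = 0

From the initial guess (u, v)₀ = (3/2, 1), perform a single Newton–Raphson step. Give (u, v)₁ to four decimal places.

(0.7881, 0.6102)

At (3/2, 1): F = (3.5000, -1.5000).
Jacobian J = [[v + 2, u - 2·v + 4], [4·u·v - 4·v^2, 2·u^2 - 8·u·v]].
At the point, J = [[3.0000, 3.5000], [2.0000, -7.5000]] (det J = -29.5000).
Solving J·Δ = −F gives Δ = (-0.7119, -0.3898).
Then the next iterate is (u, v)₁ = (0.7881, 0.6102).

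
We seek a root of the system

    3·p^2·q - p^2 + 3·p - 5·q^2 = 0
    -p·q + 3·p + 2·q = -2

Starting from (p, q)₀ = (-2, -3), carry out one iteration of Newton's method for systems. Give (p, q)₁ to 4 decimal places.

(1.8500, -4.7750)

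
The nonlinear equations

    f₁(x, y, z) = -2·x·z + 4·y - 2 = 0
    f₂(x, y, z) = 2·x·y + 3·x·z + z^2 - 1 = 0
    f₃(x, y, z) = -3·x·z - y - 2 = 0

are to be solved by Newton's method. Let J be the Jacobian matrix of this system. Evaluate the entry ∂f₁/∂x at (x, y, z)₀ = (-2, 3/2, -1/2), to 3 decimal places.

1.000

∂f₁/∂x = -2·z.
At (-2, 3/2, -1/2) this is 1.000.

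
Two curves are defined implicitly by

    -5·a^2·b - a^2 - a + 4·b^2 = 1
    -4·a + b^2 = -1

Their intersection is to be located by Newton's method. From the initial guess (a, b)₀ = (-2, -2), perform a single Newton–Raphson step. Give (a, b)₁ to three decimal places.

(-66.000, 65.250)

At (-2, -2): F = (53.000, 13.000).
Jacobian J = [[-10·a·b - 2·a - 1, -5·a^2 + 8·b], [-4, 2·b]].
At the point, J = [[-37.000, -36.000], [-4.000, -4.000]] (det J = 4.000).
Solving J·Δ = −F gives Δ = (-64.000, 67.250).
Then the next iterate is (a, b)₁ = (-66.000, 65.250).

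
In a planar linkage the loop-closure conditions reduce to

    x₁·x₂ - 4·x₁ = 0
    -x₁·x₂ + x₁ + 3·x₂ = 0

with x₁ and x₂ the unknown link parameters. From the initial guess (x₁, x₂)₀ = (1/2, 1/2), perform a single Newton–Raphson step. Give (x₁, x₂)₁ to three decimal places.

At (1/2, 1/2): F = (-1.750, 1.750).
Jacobian J = [[x₂ - 4, x₁], [-x₂ + 1, -x₁ + 3]].
At the point, J = [[-3.500, 0.500], [0.500, 2.500]] (det J = -9.000).
Solving J·Δ = −F gives Δ = (-0.583, -0.583).
Then the next iterate is (x₁, x₂)₁ = (-0.083, -0.083).

(-0.083, -0.083)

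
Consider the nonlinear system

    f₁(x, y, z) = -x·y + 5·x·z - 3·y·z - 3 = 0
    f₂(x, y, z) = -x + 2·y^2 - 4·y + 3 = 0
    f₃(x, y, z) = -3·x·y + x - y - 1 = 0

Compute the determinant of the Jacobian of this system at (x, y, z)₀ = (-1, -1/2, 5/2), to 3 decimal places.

-45.500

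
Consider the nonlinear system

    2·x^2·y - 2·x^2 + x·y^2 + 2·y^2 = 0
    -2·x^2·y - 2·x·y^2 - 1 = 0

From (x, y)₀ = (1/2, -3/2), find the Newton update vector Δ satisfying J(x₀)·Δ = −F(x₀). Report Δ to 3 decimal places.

(-0.378, 0.773)

At (1/2, -3/2): F = (4.375, -2.500).
Jacobian J = [[4·x·y - 4·x + y^2, 2·x^2 + 2·x·y + 4·y], [-4·x·y - 2·y^2, -2·x^2 - 4·x·y]].
At the point, J = [[-2.750, -7.000], [-1.500, 2.500]] (det J = -17.375).
Solving J·Δ = −F gives Δ = (-0.378, 0.773).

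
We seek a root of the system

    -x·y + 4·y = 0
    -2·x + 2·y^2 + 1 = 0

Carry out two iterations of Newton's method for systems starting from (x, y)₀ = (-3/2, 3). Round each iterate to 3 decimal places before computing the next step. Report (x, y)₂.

At (-3/2, 3): F = (16.500, 22.000).
Jacobian J = [[-y, -x + 4], [-2, 4·y]].
At the point, J = [[-3.000, 5.500], [-2.000, 12.000]] (det J = -25.000).
Solving J·Δ = −F gives Δ = (3.080, -1.320).
Then the next iterate is (x, y)₁ = (1.580, 1.680).
Round to (1.580, 1.680) and repeat: F = (4.06560, 3.48480), J = [[-1.680, 2.420], [-2.000, 6.720]].
Δ = (2.928, 0.353), so (x, y)₂ = (4.508, 2.033).

(4.508, 2.033)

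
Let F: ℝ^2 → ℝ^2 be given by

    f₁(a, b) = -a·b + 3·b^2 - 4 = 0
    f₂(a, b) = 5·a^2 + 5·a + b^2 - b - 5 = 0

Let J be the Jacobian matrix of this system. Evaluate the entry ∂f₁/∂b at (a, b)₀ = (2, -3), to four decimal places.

∂f₁/∂b = -a + 6·b.
At (2, -3) this is -20.0000.

-20.0000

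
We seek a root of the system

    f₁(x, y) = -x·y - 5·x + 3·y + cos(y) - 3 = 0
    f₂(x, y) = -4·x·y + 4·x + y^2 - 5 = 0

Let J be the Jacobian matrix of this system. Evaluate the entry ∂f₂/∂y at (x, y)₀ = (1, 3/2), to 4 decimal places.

∂f₂/∂y = -4·x + 2·y.
At (1, 3/2) this is -1.0000.

-1.0000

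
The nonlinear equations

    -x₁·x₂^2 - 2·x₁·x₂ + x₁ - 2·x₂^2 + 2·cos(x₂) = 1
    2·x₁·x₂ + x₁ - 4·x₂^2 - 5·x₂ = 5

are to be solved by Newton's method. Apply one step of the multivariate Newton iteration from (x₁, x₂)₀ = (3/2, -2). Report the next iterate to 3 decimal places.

(-0.064, -1.228)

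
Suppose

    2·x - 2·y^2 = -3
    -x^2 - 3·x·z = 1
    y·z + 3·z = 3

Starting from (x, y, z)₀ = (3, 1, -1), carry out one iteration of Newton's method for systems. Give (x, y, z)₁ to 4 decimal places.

(-2.0152, 0.2424, 0.5606)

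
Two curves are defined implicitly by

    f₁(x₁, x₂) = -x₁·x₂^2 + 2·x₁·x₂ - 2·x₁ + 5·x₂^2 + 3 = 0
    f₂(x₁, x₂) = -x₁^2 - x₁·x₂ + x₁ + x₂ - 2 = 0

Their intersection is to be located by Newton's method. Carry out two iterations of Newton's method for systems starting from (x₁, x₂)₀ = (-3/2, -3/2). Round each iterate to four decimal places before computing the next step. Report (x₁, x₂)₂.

(1.4065, -0.8010)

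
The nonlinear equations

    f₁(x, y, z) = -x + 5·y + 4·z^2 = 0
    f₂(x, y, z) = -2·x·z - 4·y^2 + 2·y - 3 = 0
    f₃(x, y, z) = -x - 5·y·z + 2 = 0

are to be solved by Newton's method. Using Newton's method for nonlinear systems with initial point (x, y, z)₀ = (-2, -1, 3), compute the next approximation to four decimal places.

(-1.2955, -0.2789, 1.5041)

At (-2, -1, 3): F = (33.0000, 3.0000, 19.0000).
Jacobian J = [[-1, 5, 8·z], [-2·z, -8·y + 2, -2·x], [-1, -5·z, -5·y]].
At the point, J = [[-1.0000, 5.0000, 24.0000], [-6.0000, 10.0000, 4.0000], [-1.0000, -15.0000, 5.0000]] (det J = 2420.0000).
Solving J·Δ = −F gives Δ = (0.7045, 0.7211, -1.4959).
Then the next iterate is (x, y, z)₁ = (-1.2955, -0.2789, 1.5041).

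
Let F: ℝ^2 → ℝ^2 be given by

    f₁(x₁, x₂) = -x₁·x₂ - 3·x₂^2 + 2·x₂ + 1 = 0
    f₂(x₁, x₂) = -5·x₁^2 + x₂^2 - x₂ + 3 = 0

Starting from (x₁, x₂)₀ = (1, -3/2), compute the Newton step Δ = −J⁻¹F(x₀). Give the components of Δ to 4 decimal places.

(-0.1223, 0.7434)

At (1, -3/2): F = (-7.2500, 1.7500).
Jacobian J = [[-x₂, -x₁ - 6·x₂ + 2], [-10·x₁, 2·x₂ - 1]].
At the point, J = [[1.5000, 10.0000], [-10.0000, -4.0000]] (det J = 94.0000).
Solving J·Δ = −F gives Δ = (-0.1223, 0.7434).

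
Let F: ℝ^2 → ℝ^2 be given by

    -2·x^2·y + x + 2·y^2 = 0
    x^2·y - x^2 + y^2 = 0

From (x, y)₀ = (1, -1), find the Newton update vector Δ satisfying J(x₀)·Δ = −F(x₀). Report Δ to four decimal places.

(-0.3793, 0.5172)

At (1, -1): F = (5.0000, -1.0000).
Jacobian J = [[-4·x·y + 1, -2·x^2 + 4·y], [2·x·y - 2·x, x^2 + 2·y]].
At the point, J = [[5.0000, -6.0000], [-4.0000, -1.0000]] (det J = -29.0000).
Solving J·Δ = −F gives Δ = (-0.3793, 0.5172).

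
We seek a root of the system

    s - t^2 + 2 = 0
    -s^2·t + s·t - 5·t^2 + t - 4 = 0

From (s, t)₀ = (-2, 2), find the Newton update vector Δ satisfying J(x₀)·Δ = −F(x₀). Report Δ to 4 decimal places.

At (-2, 2): F = (-4.0000, -34.0000).
Jacobian J = [[1, -2·t], [-2·s·t + t, -s^2 + s - 10·t + 1]].
At the point, J = [[1.0000, -4.0000], [10.0000, -25.0000]] (det J = 15.0000).
Solving J·Δ = −F gives Δ = (2.4000, -0.4000).

(2.4000, -0.4000)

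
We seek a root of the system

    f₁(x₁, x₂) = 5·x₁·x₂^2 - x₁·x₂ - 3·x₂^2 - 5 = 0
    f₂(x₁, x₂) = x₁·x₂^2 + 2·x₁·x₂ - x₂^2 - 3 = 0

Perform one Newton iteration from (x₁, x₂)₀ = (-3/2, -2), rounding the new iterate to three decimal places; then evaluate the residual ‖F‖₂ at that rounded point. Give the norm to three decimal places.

15.484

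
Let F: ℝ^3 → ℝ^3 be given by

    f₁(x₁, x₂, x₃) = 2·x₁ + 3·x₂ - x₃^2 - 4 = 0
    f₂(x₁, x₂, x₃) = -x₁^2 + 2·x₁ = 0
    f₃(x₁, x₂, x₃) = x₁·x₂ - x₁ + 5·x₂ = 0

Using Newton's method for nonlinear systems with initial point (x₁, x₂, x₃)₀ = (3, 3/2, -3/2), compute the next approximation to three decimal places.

(2.250, 0.422, -1.339)

At (3, 3/2, -3/2): F = (4.250, -3.000, 9.000).
Jacobian J = [[2, 3, -2·x₃], [-2·x₁ + 2, 0, 0], [x₂ - 1, x₁ + 5, 0]].
At the point, J = [[2.000, 3.000, 3.000], [-4.000, 0.000, 0.000], [0.500, 8.000, 0.000]] (det J = -96.000).
Solving J·Δ = −F gives Δ = (-0.750, -1.078, 0.161).
Then the next iterate is (x₁, x₂, x₃)₁ = (2.250, 0.422, -1.339).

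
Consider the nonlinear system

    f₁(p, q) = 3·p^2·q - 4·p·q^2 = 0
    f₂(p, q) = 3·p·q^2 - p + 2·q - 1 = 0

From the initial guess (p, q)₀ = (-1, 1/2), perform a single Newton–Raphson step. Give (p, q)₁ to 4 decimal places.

At (-1, 1/2): F = (2.5000, 0.2500).
Jacobian J = [[6·p·q - 4·q^2, 3·p^2 - 8·p·q], [3·q^2 - 1, 6·p·q + 2]].
At the point, J = [[-4.0000, 7.0000], [-0.2500, -1.0000]] (det J = 5.7500).
Solving J·Δ = −F gives Δ = (0.7391, 0.0652).
Then the next iterate is (p, q)₁ = (-0.2609, 0.5652).

(-0.2609, 0.5652)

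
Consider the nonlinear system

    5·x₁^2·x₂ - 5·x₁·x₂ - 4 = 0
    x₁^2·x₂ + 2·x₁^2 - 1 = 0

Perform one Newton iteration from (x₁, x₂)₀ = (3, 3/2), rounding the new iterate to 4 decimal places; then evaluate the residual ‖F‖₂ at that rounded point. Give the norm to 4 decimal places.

At (3, 3/2): F = (41.0000, 30.5000).
Jacobian J = [[10·x₁·x₂ - 5·x₂, 5·x₁^2 - 5·x₁], [2·x₁·x₂ + 4·x₁, x₁^2]].
At the point, J = [[37.5000, 30.0000], [21.0000, 9.0000]] (det J = -292.5000).
Solving J·Δ = −F gives Δ = (-1.8667, 0.9667).
Then the next iterate is (x₁, x₂)₁ = (1.1333, 2.4667).
Re-evaluating at (1.1333, 2.4667): F = (-2.136792, 4.736891), so ‖F‖₂ = 5.1965.

5.1965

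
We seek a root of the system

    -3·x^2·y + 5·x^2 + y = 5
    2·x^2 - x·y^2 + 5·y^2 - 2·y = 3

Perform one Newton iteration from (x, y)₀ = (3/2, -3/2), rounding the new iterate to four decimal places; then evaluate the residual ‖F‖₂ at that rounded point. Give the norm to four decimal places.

At (3/2, -3/2): F = (14.8750, 12.3750).
Jacobian J = [[-6·x·y + 10·x, -3·x^2 + 1], [4·x - y^2, -2·x·y + 10·y - 2]].
At the point, J = [[28.5000, -5.7500], [3.7500, -12.5000]] (det J = -334.6875).
Solving J·Δ = −F gives Δ = (-0.3430, 0.8871).
Then the next iterate is (x, y)₁ = (1.1570, -0.6129).
Re-evaluating at (1.1570, -0.6129): F = (3.541719, 2.346707), so ‖F‖₂ = 4.2486.

4.2486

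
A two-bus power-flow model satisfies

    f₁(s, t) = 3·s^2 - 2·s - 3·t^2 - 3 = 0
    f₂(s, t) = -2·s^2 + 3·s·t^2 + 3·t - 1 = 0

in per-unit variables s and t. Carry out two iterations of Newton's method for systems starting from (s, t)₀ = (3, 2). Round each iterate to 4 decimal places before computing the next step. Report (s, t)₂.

(1.8218, 1.0505)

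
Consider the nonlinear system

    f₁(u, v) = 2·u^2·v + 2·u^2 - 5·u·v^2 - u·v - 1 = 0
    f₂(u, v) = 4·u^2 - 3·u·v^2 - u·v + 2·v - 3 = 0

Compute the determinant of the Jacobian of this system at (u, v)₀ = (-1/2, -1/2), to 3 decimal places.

-8.125

J = [[4·u·v + 4·u - 5·v^2 - v, 2·u^2 - 10·u·v - u], [8·u - 3·v^2 - v, -6·u·v - u + 2]].
At the point, J = [[-1.750, -1.500], [-4.250, 1.000]].
det J = -8.125.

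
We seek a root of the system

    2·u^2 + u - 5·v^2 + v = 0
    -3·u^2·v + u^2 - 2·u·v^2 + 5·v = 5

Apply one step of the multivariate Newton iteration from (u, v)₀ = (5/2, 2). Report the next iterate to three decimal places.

At (5/2, 2): F = (-3.000, -46.250).
Jacobian J = [[4·u + 1, -10·v + 1], [-6·u·v + 2·u - 2·v^2, -3·u^2 - 4·u·v + 5]].
At the point, J = [[11.000, -19.000], [-33.000, -33.750]] (det J = -998.250).
Solving J·Δ = −F gives Δ = (-0.779, -0.609).
Then the next iterate is (u, v)₁ = (1.721, 1.391).

(1.721, 1.391)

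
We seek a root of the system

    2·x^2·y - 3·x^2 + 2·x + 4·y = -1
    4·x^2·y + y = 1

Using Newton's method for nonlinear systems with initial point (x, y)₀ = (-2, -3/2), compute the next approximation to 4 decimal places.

(-0.4221, -2.1688)

At (-2, -3/2): F = (-33.0000, -26.5000).
Jacobian J = [[4·x·y - 6·x + 2, 2·x^2 + 4], [8·x·y, 4·x^2 + 1]].
At the point, J = [[26.0000, 12.0000], [24.0000, 17.0000]] (det J = 154.0000).
Solving J·Δ = −F gives Δ = (1.5779, -0.6688).
Then the next iterate is (x, y)₁ = (-0.4221, -2.1688).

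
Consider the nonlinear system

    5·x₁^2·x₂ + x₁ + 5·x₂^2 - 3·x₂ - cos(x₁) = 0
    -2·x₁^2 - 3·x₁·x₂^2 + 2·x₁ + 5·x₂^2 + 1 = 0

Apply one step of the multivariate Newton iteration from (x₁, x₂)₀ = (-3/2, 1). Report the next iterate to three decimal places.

(-1.056, 0.725)

At (-3/2, 1): F = (11.67926, 3.000).
Jacobian J = [[10·x₁·x₂ + sin(x₁) + 1, 5·x₁^2 + 10·x₂ - 3], [-4·x₁ - 3·x₂^2 + 2, -6·x₁·x₂ + 10·x₂]].
At the point, J = [[-14.99749, 18.250], [5.000, 19.000]] (det J = -376.20240).
Solving J·Δ = −F gives Δ = (0.444, -0.275).
Then the next iterate is (x₁, x₂)₁ = (-1.056, 0.725).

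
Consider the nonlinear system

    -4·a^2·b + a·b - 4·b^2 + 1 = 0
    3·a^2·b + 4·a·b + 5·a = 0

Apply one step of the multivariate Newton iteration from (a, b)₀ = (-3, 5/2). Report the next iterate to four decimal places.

(-3.5946, -0.1892)

At (-3, 5/2): F = (-121.5000, 22.5000).
Jacobian J = [[-8·a·b + b, -4·a^2 + a - 8·b], [6·a·b + 4·b + 5, 3·a^2 + 4·a]].
At the point, J = [[62.5000, -59.0000], [-30.0000, 15.0000]] (det J = -832.5000).
Solving J·Δ = −F gives Δ = (-0.5946, -2.6892).
Then the next iterate is (a, b)₁ = (-3.5946, -0.1892).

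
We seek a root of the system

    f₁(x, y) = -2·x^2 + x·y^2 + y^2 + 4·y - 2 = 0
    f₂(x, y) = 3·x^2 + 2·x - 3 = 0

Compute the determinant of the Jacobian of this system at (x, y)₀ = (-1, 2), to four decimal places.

J = [[-4·x + y^2, 2·x·y + 2·y + 4], [6·x + 2, 0]].
At the point, J = [[8.0000, 4.0000], [-4.0000, 0.0000]].
det J = 16.0000.

16.0000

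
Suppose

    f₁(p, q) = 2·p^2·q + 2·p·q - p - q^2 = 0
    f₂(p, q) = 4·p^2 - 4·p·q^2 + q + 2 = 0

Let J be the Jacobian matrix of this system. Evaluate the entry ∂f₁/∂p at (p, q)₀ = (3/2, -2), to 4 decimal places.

-17.0000

∂f₁/∂p = 4·p·q + 2·q - 1.
At (3/2, -2) this is -17.0000.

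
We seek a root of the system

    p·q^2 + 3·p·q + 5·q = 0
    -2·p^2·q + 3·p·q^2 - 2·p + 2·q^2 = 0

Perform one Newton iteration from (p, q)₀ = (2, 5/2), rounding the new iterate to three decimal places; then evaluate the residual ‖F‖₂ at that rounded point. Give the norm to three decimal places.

13.365

At (2, 5/2): F = (40.000, 26.000).
Jacobian J = [[q^2 + 3·q, 2·p·q + 3·p + 5], [-4·p·q + 3·q^2 - 2, -2·p^2 + 6·p·q + 4·q]].
At the point, J = [[13.750, 21.000], [-3.250, 32.000]] (det J = 508.250).
Solving J·Δ = −F gives Δ = (-1.444, -0.959).
Then the next iterate is (p, q)₁ = (0.556, 1.541).
Re-evaluating at (0.556, 1.541): F = (11.59571, 6.64557), so ‖F‖₂ = 13.365.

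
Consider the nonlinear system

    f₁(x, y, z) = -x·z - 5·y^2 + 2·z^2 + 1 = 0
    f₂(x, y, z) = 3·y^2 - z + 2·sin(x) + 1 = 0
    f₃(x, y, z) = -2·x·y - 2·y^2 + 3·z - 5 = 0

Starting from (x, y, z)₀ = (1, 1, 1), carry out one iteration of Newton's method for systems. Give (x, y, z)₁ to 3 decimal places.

(-3.019, 0.745, -0.189)

At (1, 1, 1): F = (-3.000, 4.68294, -6.000).
Jacobian J = [[-z, -10·y, -x + 4·z], [2·cos(x), 6·y, -1], [-2·y, -2·x - 4·y, 3]].
At the point, J = [[-1.000, -10.000, 3.000], [1.08060, 6.000, -1.000], [-2.000, -6.000, 3.000]] (det J = 16.96726).
Solving J·Δ = −F gives Δ = (-4.019, -0.255, -1.189).
Then the next iterate is (x, y, z)₁ = (-3.019, 0.745, -0.189).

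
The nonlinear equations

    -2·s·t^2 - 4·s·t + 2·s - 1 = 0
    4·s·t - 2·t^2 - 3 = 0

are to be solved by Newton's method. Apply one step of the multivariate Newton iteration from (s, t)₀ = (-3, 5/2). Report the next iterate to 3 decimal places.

At (-3, 5/2): F = (60.500, -45.500).
Jacobian J = [[-2·t^2 - 4·t + 2, -4·s·t - 4·s], [4·t, 4·s - 4·t]].
At the point, J = [[-20.500, 42.000], [10.000, -22.000]] (det J = 31.000).
Solving J·Δ = −F gives Δ = (-18.710, -10.573).
Then the next iterate is (s, t)₁ = (-21.710, -8.073).

(-21.710, -8.073)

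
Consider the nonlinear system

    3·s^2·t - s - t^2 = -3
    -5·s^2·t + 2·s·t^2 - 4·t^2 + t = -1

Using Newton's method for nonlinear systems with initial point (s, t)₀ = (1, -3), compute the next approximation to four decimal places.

(0.8579, -1.5223)

At (1, -3): F = (-16.0000, -5.0000).
Jacobian J = [[6·s·t - 1, 3·s^2 - 2·t], [-10·s·t + 2·t^2, -5·s^2 + 4·s·t - 8·t + 1]].
At the point, J = [[-19.0000, 9.0000], [48.0000, 8.0000]] (det J = -584.0000).
Solving J·Δ = −F gives Δ = (-0.1421, 1.4777).
Then the next iterate is (s, t)₁ = (0.8579, -1.5223).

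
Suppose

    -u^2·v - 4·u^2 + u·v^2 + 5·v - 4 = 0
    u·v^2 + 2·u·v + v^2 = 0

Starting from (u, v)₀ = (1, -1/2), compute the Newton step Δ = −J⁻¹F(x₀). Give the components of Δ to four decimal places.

(-0.6667, 1.7500)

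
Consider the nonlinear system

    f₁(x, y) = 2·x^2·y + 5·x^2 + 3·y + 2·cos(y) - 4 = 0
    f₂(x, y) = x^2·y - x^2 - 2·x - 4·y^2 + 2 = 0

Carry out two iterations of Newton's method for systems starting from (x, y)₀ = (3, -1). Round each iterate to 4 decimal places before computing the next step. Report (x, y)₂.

At (3, -1): F = (21.080605, -26.0000).
Jacobian J = [[4·x·y + 10·x, 2·x^2 - 2·sin(y) + 3], [2·x·y - 2·x - 2, x^2 - 8·y]].
At the point, J = [[18.0000, 22.682942], [-14.0000, 17.0000]] (det J = 623.561188).
Solving J·Δ = −F gives Δ = (-1.5205, 0.2772).
Then the next iterate is (x, y)₁ = (1.4795, -0.7228).
Round to (1.4795, -0.7228) and repeat: F = (3.111811, -6.819831), J = [[10.517470, 8.700815], [-7.097765, 7.971320]].
Δ = (-0.5779, 0.3410), so (x, y)₂ = (0.9016, -0.3818).

(0.9016, -0.3818)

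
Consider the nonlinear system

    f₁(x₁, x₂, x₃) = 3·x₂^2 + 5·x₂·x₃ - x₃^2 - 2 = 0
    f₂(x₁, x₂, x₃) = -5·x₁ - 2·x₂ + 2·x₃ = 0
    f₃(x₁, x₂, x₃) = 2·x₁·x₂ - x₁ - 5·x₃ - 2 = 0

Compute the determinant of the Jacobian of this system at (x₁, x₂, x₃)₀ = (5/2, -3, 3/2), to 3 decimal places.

1111.500

J = [[0, 6·x₂ + 5·x₃, 5·x₂ - 2·x₃], [-5, -2, 2], [2·x₂ - 1, 2·x₁, -5]].
At the point, J = [[0.000, -10.500, -18.000], [-5.000, -2.000, 2.000], [-7.000, 5.000, -5.000]].
det J = 1111.500.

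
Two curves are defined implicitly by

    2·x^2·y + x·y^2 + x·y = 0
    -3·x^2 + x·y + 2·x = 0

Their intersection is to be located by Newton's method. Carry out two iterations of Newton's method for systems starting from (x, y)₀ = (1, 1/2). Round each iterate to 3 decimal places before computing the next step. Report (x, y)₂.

(0.688, 0.051)

At (1, 1/2): F = (1.750, -0.500).
Jacobian J = [[4·x·y + y^2 + y, 2·x^2 + 2·x·y + x], [-6·x + y + 2, x]].
At the point, J = [[2.750, 4.000], [-3.500, 1.000]] (det J = 16.750).
Solving J·Δ = −F gives Δ = (-0.224, -0.284).
Then the next iterate is (x, y)₁ = (0.776, 0.216).
Round to (0.776, 0.216) and repeat: F = (0.46396, -0.08691), J = [[0.93312, 2.31558], [-2.440, 0.776]].
Δ = (-0.088, -0.165), so (x, y)₂ = (0.688, 0.051).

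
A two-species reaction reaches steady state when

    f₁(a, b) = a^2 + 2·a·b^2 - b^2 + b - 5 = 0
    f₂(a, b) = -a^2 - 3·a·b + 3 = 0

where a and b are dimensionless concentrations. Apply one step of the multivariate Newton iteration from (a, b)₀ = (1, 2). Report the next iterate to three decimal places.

(-0.400, 4.400)

At (1, 2): F = (2.000, -4.000).
Jacobian J = [[2·a + 2·b^2, 4·a·b - 2·b + 1], [-2·a - 3·b, -3·a]].
At the point, J = [[10.000, 5.000], [-8.000, -3.000]] (det J = 10.000).
Solving J·Δ = −F gives Δ = (-1.400, 2.400).
Then the next iterate is (a, b)₁ = (-0.400, 4.400).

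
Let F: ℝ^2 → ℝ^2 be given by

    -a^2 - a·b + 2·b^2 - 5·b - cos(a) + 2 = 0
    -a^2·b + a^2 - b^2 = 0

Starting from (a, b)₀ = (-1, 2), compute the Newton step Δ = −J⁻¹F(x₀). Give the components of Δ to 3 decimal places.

At (-1, 2): F = (0.45970, -5.000).
Jacobian J = [[-2·a - b + sin(a), -a + 4·b - 5], [-2·a·b + 2·a, -a^2 - 2·b]].
At the point, J = [[-0.84147, 4.000], [2.000, -5.000]] (det J = -3.79265).
Solving J·Δ = −F gives Δ = (4.667, 0.867).

(4.667, 0.867)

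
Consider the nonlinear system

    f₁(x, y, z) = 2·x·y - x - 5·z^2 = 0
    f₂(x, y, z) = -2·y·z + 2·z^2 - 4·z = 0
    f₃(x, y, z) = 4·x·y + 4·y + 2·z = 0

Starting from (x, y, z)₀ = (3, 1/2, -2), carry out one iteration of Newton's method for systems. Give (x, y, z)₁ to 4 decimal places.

(4.8734, -0.1329, -0.8101)

At (3, 1/2, -2): F = (-20.0000, 18.0000, 4.0000).
Jacobian J = [[2·y - 1, 2·x, -10·z], [0, -2·z, -2·y + 4·z - 4], [4·y, 4·x + 4, 2]].
At the point, J = [[0.0000, 6.0000, 20.0000], [0.0000, 4.0000, -13.0000], [2.0000, 16.0000, 2.0000]] (det J = -316.0000).
Solving J·Δ = −F gives Δ = (1.8734, -0.6329, 1.1899).
Then the next iterate is (x, y, z)₁ = (4.8734, -0.1329, -0.8101).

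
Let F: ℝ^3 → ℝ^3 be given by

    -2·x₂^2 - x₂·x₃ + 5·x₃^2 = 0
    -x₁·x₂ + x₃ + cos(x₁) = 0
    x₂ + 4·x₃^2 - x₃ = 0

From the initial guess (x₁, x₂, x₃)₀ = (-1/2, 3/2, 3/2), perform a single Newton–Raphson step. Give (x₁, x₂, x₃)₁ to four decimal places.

At (-1/2, 3/2, 3/2): F = (4.5000, 3.127583, 9.0000).
Jacobian J = [[0, -4·x₂ - x₃, -x₂ + 10·x₃], [-x₂ - sin(x₁), -x₁, 1], [0, 1, 8·x₃ - 1]].
At the point, J = [[0.0000, -7.5000, 13.5000], [-1.020574, 0.5000, 1.0000], [0.0000, 1.0000, 11.0000]] (det J = -97.975148).
Solving J·Δ = −F gives Δ = (1.9622, -0.7500, -0.7500).
Then the next iterate is (x₁, x₂, x₃)₁ = (1.4622, 0.7500, 0.7500).

(1.4622, 0.7500, 0.7500)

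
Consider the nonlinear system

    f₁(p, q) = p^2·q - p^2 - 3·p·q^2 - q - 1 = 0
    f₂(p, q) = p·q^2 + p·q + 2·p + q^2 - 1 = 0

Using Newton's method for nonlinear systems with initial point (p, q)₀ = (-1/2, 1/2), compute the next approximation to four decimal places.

(0.2727, 2.4242)

At (-1/2, 1/2): F = (-1.2500, -2.1250).
Jacobian J = [[2·p·q - 2·p - 3·q^2, p^2 - 6·p·q - 1], [q^2 + q + 2, 2·p·q + p + 2·q]].
At the point, J = [[-0.2500, 0.7500], [2.7500, 0.0000]] (det J = -2.0625).
Solving J·Δ = −F gives Δ = (0.7727, 1.9242).
Then the next iterate is (p, q)₁ = (0.2727, 2.4242).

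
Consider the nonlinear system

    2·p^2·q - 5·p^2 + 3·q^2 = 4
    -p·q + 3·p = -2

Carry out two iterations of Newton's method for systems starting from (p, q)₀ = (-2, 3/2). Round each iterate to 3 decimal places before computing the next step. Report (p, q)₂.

(-1.424, 1.604)

At (-2, 3/2): F = (-5.250, -1.000).
Jacobian J = [[4·p·q - 10·p, 2·p^2 + 6·q], [-q + 3, -p]].
At the point, J = [[8.000, 17.000], [1.500, 2.000]] (det J = -9.500).
Solving J·Δ = −F gives Δ = (0.684, -0.013).
Then the next iterate is (p, q)₁ = (-1.316, 1.487).
Round to (-1.316, 1.487) and repeat: F = (-0.87523, 0.00889), J = [[5.33243, 12.38571], [1.513, 1.316]].
Δ = (-0.108, 0.117), so (p, q)₂ = (-1.424, 1.604).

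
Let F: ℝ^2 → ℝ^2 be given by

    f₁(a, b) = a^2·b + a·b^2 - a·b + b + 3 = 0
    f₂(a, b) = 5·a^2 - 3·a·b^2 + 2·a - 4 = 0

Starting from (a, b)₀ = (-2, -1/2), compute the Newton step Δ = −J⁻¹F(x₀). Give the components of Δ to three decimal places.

At (-2, -1/2): F = (-1.000, 13.500).
Jacobian J = [[2·a·b + b^2 - b, a^2 + 2·a·b - a + 1], [10·a - 3·b^2 + 2, -6·a·b]].
At the point, J = [[2.750, 9.000], [-18.750, -6.000]] (det J = 152.250).
Solving J·Δ = −F gives Δ = (0.759, -0.121).

(0.759, -0.121)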